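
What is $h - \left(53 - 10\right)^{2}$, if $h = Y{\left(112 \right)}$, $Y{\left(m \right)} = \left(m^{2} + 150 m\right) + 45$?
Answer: $27540$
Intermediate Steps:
$Y{\left(m \right)} = 45 + m^{2} + 150 m$
$h = 29389$ ($h = 45 + 112^{2} + 150 \cdot 112 = 45 + 12544 + 16800 = 29389$)
$h - \left(53 - 10\right)^{2} = 29389 - \left(53 - 10\right)^{2} = 29389 - 43^{2} = 29389 - 1849 = 27540$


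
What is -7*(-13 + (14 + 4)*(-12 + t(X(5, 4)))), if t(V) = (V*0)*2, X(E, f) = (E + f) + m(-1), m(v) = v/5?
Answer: 1603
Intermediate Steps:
m(v) = v/5 (m(v) = v*(⅕) = v/5)
X(E, f) = -⅕ + E + f (X(E, f) = (E + f) + (⅕)*(-1) = (E + f) - ⅕ = -⅕ + E + f)
t(V) = 0 (t(V) = 0*2 = 0)
-7*(-13 + (14 + 4)*(-12 + t(X(5, 4)))) = -7*(-13 + (14 + 4)*(-12 + 0)) = -7*(-13 + 18*(-12)) = -7*(-13 - 216) = -7*(-229) = 1603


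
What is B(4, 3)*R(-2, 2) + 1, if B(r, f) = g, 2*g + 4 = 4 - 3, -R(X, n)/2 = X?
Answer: -5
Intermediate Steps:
R(X, n) = -2*X
g = -3/2 (g = -2 + (4 - 3)/2 = -2 + (1/2)*1 = -2 + 1/2 = -3/2 ≈ -1.5000)
B(r, f) = -3/2
B(4, 3)*R(-2, 2) + 1 = -(-3)*(-2) + 1 = -3/2*4 + 1 = -6 + 1 = -5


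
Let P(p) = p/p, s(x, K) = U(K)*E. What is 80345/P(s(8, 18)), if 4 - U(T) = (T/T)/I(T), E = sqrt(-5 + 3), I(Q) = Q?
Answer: 80345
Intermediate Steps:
E = I*sqrt(2) (E = sqrt(-2) = I*sqrt(2) ≈ 1.4142*I)
U(T) = 4 - 1/T (U(T) = 4 - T/T/T = 4 - 1/T)
s(x, K) = I*sqrt(2)*(4 - 1/K) (s(x, K) = (4 - 1/K)*(I*sqrt(2)) = I*sqrt(2)*(4 - 1/K))
P(p) = 1
80345/P(s(8, 18)) = 80345/1 = 80345*1 = 80345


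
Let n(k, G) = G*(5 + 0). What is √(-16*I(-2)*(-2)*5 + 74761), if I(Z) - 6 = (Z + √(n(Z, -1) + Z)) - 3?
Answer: √(74921 + 160*I*√7) ≈ 273.72 + 0.7733*I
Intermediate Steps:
n(k, G) = 5*G (n(k, G) = G*5 = 5*G)
I(Z) = 3 + Z + √(-5 + Z) (I(Z) = 6 + ((Z + √(5*(-1) + Z)) - 3) = 6 + ((Z + √(-5 + Z)) - 3) = 6 + (-3 + Z + √(-5 + Z)) = 3 + Z + √(-5 + Z))
√(-16*I(-2)*(-2)*5 + 74761) = √(-16*(3 - 2 + √(-5 - 2))*(-2)*5 + 74761) = √(-16*(3 - 2 + √(-7))*(-2)*5 + 74761) = √(-16*(3 - 2 + I*√7)*(-2)*5 + 74761) = √(-16*(1 + I*√7)*(-2)*5 + 74761) = √(-16*(-2 - 2*I*√7)*5 + 74761) = √((32 + 32*I*√7)*5 + 74761) = √((160 + 160*I*√7) + 74761) = √(74921 + 160*I*√7)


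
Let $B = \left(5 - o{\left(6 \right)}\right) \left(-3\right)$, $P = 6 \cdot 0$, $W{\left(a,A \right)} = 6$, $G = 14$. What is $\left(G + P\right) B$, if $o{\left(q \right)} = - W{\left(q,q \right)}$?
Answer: $-462$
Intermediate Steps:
$P = 0$
$o{\left(q \right)} = -6$ ($o{\left(q \right)} = \left(-1\right) 6 = -6$)
$B = -33$ ($B = \left(5 - -6\right) \left(-3\right) = \left(5 + 6\right) \left(-3\right) = 11 \left(-3\right) = -33$)
$\left(G + P\right) B = \left(14 + 0\right) \left(-33\right) = 14 \left(-33\right) = -462$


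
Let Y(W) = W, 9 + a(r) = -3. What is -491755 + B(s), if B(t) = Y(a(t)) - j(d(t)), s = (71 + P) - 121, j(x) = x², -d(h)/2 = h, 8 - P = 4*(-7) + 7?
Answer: -493531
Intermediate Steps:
a(r) = -12 (a(r) = -9 - 3 = -12)
P = 29 (P = 8 - (4*(-7) + 7) = 8 - (-28 + 7) = 8 - 1*(-21) = 8 + 21 = 29)
d(h) = -2*h
s = -21 (s = (71 + 29) - 121 = 100 - 121 = -21)
B(t) = -12 - 4*t² (B(t) = -12 - (-2*t)² = -12 - 4*t²)
-491755 + B(s) = -491755 + (-12 - 4*(-21)²) = -491755 + (-12 - 4*441) = -491755 + (-12 - 1764) = -491755 - 1776 = -493531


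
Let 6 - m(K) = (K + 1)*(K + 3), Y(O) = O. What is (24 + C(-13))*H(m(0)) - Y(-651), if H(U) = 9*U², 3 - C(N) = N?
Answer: 3891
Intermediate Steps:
C(N) = 3 - N
m(K) = 6 - (1 + K)*(3 + K) (m(K) = 6 - (K + 1)*(K + 3) = 6 - (1 + K)*(3 + K))
(24 + C(-13))*H(m(0)) - Y(-651) = (24 + (3 - 1*(-13)))*(9*(3 - 1*0² - 4*0)²) - 1*(-651) = (24 + (3 + 13))*(9*(3 - 1*0 + 0)²) + 651 = (24 + 16)*(9*(3 + 0 + 0)²) + 651 = 40*(9*3²) + 651 = 40*(9*9) + 651 = 40*81 + 651 = 3240 + 651 = 3891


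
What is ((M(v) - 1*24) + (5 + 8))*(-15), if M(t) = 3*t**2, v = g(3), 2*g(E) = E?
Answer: 255/4 ≈ 63.750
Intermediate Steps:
g(E) = E/2
v = 3/2 (v = (1/2)*3 = 3/2 ≈ 1.5000)
((M(v) - 1*24) + (5 + 8))*(-15) = ((3*(3/2)**2 - 1*24) + (5 + 8))*(-15) = ((3*(9/4) - 24) + 13)*(-15) = ((27/4 - 24) + 13)*(-15) = (-69/4 + 13)*(-15) = -17/4*(-15) = 255/4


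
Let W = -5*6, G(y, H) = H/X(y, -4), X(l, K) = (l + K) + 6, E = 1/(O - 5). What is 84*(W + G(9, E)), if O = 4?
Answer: -27804/11 ≈ -2527.6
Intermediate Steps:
E = -1 (E = 1/(4 - 5) = 1/(-1) = -1)
X(l, K) = 6 + K + l (X(l, K) = (K + l) + 6 = 6 + K + l)
G(y, H) = H/(2 + y) (G(y, H) = H/(6 - 4 + y) = H/(2 + y))
W = -30
84*(W + G(9, E)) = 84*(-30 - 1/(2 + 9)) = 84*(-30 - 1/11) = 84*(-331/11) = -27804/11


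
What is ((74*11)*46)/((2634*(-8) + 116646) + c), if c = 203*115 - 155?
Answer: 9361/29691 ≈ 0.31528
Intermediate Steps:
c = 23190 (c = 23345 - 155 = 23190)
((74*11)*46)/((2634*(-8) + 116646) + c) = ((74*11)*46)/((2634*(-8) + 116646) + 23190) = (814*46)/((-21072 + 116646) + 23190) = 37444/(95574 + 23190) = 37444/118764 = 37444*(1/118764) = 9361/29691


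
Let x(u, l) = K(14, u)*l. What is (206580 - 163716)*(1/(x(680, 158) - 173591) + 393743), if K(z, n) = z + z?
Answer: 951699705879040/56389 ≈ 1.6877e+10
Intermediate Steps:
K(z, n) = 2*z
x(u, l) = 28*l (x(u, l) = (2*14)*l = 28*l)
(206580 - 163716)*(1/(x(680, 158) - 173591) + 393743) = (206580 - 163716)*(1/(28*158 - 173591) + 393743) = 42864*(1/(4424 - 173591) + 393743) = 42864*(1/(-169167) + 393743) = 42864*(-1/169167 + 393743) = 42864*(66608322080/169167) = 951699705879040/56389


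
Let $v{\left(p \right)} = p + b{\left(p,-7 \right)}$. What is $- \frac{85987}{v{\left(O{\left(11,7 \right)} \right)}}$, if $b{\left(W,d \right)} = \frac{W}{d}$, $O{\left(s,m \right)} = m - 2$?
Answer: $- \frac{601909}{30} \approx -20064.0$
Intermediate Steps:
$O{\left(s,m \right)} = -2 + m$
$v{\left(p \right)} = \frac{6 p}{7}$ ($v{\left(p \right)} = p + \frac{p}{-7} = p + p \left(- \frac{1}{7}\right) = p - \frac{p}{7} = \frac{6 p}{7}$)
$- \frac{85987}{v{\left(O{\left(11,7 \right)} \right)}} = - \frac{85987}{\frac{6}{7} \left(-2 + 7\right)} = - \frac{85987}{\frac{6}{7} \cdot 5} = - \frac{85987}{\frac{30}{7}} = \left(-85987\right) \frac{7}{30} = - \frac{601909}{30}$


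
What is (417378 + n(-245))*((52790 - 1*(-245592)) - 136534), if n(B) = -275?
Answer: 67507286344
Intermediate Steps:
(417378 + n(-245))*((52790 - 1*(-245592)) - 136534) = (417378 - 275)*((52790 - 1*(-245592)) - 136534) = 417103*((52790 + 245592) - 136534) = 417103*(298382 - 136534) = 417103*161848 = 67507286344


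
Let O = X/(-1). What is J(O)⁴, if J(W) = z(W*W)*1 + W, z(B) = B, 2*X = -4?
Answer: 1296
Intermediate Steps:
X = -2 (X = (½)*(-4) = -2)
O = 2 (O = -2/(-1) = -2*(-1) = 2)
J(W) = W + W² (J(W) = (W*W)*1 + W = W²*1 + W = W² + W = W + W²)
J(O)⁴ = (2*(1 + 2))⁴ = (2*3)⁴ = 6⁴ = 1296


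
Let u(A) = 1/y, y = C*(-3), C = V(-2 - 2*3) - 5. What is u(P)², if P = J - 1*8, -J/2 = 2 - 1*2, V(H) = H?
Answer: 1/1521 ≈ 0.00065746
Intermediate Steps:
J = 0 (J = -2*(2 - 1*2) = -2*(2 - 2) = -2*0 = 0)
C = -13 (C = (-2 - 2*3) - 5 = (-2 - 6) - 5 = -8 - 5 = -13)
y = 39 (y = -13*(-3) = 39)
P = -8 (P = 0 - 1*8 = 0 - 8 = -8)
u(A) = 1/39
u(P)² = (1/39)² = 1/1521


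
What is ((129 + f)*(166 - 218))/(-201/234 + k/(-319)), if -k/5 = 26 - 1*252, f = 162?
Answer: 3881592/1129 ≈ 3438.1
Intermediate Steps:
k = 1130 (k = -5*(26 - 1*252) = -5*(26 - 252) = -5*(-226) = 1130)
((129 + f)*(166 - 218))/(-201/234 + k/(-319)) = ((129 + 162)*(166 - 218))/(-201/234 + 1130/(-319)) = (291*(-52))/(-201*1/234 + 1130*(-1/319)) = -15132/(-67/78 - 1130/319) = -15132/(-109513/24882) = -15132*(-24882/109513) = 3881592/1129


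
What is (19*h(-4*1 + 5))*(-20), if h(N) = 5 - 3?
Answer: -760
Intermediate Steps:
h(N) = 2
(19*h(-4*1 + 5))*(-20) = (19*2)*(-20) = 38*(-20) = -760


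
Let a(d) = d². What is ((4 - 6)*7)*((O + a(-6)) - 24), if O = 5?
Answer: -238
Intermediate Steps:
((4 - 6)*7)*((O + a(-6)) - 24) = ((4 - 6)*7)*((5 + (-6)²) - 24) = (-2*7)*((5 + 36) - 24) = -14*(41 - 24) = -14*17 = -238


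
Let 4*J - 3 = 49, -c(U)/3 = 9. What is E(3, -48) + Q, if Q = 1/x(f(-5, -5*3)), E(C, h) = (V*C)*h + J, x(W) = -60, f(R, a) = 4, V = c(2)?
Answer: 234059/60 ≈ 3901.0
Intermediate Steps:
c(U) = -27 (c(U) = -3*9 = -27)
J = 13 (J = 3/4 + (1/4)*49 = 3/4 + 49/4 = 13)
V = -27
E(C, h) = 13 - 27*C*h (E(C, h) = (-27*C)*h + 13 = -27*C*h + 13 = 13 - 27*C*h)
Q = -1/60 (Q = 1/(-60) = -1/60 ≈ -0.016667)
E(3, -48) + Q = (13 - 27*3*(-48)) - 1/60 = (13 + 3888) - 1/60 = 3901 - 1/60 = 234059/60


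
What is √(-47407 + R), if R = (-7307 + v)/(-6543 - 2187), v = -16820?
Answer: I*√401423813510/2910 ≈ 217.73*I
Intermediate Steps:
R = 24127/8730 (R = (-7307 - 16820)/(-6543 - 2187) = -24127/(-8730) = -24127*(-1/8730) = 24127/8730 ≈ 2.7637)
√(-47407 + R) = √(-47407 + 24127/8730) = √(-413838983/8730) = I*√401423813510/2910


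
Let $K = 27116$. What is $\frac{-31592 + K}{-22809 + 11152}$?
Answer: $\frac{4476}{11657} \approx 0.38398$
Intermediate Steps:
$\frac{-31592 + K}{-22809 + 11152} = \frac{-31592 + 27116}{-22809 + 11152} = - \frac{4476}{-11657} = \left(-4476\right) \left(- \frac{1}{11657}\right) = \frac{4476}{11657}$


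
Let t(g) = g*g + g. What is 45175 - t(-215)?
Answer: -835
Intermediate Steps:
t(g) = g + g**2 (t(g) = g**2 + g = g + g**2)
45175 - t(-215) = 45175 - (-215)*(1 - 215) = 45175 - (-215)*(-214) = 45175 - 1*46010 = 45175 - 46010 = -835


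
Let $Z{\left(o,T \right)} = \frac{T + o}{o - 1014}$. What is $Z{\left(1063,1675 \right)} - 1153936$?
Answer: $- \frac{56540126}{49} \approx -1.1539 \cdot 10^{6}$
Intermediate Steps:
$Z{\left(o,T \right)} = \frac{T + o}{-1014 + o}$
$Z{\left(1063,1675 \right)} - 1153936 = \frac{1675 + 1063}{-1014 + 1063} - 1153936 = \frac{1}{49} \cdot 2738 - 1153936 = \frac{2738}{49} - 1153936 = - \frac{56540126}{49}$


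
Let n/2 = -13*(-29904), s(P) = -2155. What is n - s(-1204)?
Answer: 779659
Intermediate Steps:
n = 777504 (n = 2*(-13*(-29904)) = 2*388752 = 777504)
n - s(-1204) = 777504 - 1*(-2155) = 777504 + 2155 = 779659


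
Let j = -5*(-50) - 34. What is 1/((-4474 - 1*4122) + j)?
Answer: -1/8380 ≈ -0.00011933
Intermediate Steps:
j = 216 (j = 250 - 34 = 216)
1/((-4474 - 1*4122) + j) = 1/((-4474 - 1*4122) + 216) = 1/((-4474 - 4122) + 216) = 1/(-8596 + 216) = 1/(-8380) = -1/8380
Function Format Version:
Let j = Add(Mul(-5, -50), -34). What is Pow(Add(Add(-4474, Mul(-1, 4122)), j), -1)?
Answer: Rational(-1, 8380) ≈ -0.00011933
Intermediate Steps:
j = 216 (j = Add(250, -34) = 216)
Pow(Add(Add(-4474, Mul(-1, 4122)), j), -1) = Pow(Add(Add(-4474, Mul(-1, 4122)), 216), -1) = Pow(Add(Add(-4474, -4122), 216), -1) = Pow(Add(-8596, 216), -1) = Pow(-8380, -1) = Rational(-1, 8380)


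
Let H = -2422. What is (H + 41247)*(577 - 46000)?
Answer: -1763547975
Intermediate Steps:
(H + 41247)*(577 - 46000) = (-2422 + 41247)*(577 - 46000) = 38825*(-45423) = -1763547975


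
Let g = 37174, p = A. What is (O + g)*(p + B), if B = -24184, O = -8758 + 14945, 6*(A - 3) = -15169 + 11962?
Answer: -2143377591/2 ≈ -1.0717e+9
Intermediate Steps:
A = -1063/2 (A = 3 + (-15169 + 11962)/6 = 3 + (⅙)*(-3207) = 3 - 1069/2 = -1063/2 ≈ -531.50)
p = -1063/2 ≈ -531.50
O = 6187
(O + g)*(p + B) = (6187 + 37174)*(-1063/2 - 24184) = 43361*(-49431/2) = -2143377591/2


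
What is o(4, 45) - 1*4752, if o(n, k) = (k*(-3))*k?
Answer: -10827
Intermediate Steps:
o(n, k) = -3*k² (o(n, k) = (-3*k)*k = -3*k²)
o(4, 45) - 1*4752 = -3*45² - 1*4752 = -3*2025 - 4752 = -6075 - 4752 = -10827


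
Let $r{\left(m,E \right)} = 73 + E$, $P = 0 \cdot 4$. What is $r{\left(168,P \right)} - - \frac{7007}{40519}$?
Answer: $\frac{2964894}{40519} \approx 73.173$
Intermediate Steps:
$P = 0$
$r{\left(168,P \right)} - - \frac{7007}{40519} = \left(73 + 0\right) - - \frac{7007}{40519} = 73 - \left(-7007\right) \frac{1}{40519} = 73 - - \frac{7007}{40519} = 73 + \frac{7007}{40519} = \frac{2964894}{40519}$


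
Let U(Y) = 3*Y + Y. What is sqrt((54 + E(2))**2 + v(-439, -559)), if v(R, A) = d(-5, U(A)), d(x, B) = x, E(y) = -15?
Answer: 2*sqrt(379) ≈ 38.936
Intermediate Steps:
U(Y) = 4*Y
v(R, A) = -5
sqrt((54 + E(2))**2 + v(-439, -559)) = sqrt((54 - 15)**2 - 5) = sqrt(39**2 - 5) = sqrt(1521 - 5) = sqrt(1516) = 2*sqrt(379)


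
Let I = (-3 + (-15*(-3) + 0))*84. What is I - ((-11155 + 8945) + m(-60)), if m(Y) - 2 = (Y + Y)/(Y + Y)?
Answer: 5735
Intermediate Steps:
m(Y) = 3 (m(Y) = 2 + (Y + Y)/(Y + Y) = 2 + (2*Y)/((2*Y)) = 2 + (2*Y)*(1/(2*Y)) = 2 + 1 = 3)
I = 3528 (I = (-3 + (-3*(-15) + 0))*84 = (-3 + (45 + 0))*84 = (-3 + 45)*84 = 42*84 = 3528)
I - ((-11155 + 8945) + m(-60)) = 3528 - ((-11155 + 8945) + 3) = 3528 - (-2210 + 3) = 3528 - 1*(-2207) = 3528 + 2207 = 5735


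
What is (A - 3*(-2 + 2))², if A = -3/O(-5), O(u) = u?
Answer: 9/25 ≈ 0.36000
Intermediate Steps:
A = ⅗ (A = -3/(-5) = -3*(-⅕) = ⅗ ≈ 0.60000)
(A - 3*(-2 + 2))² = (⅗ - 3*(-2 + 2))² = (⅗ - 3*0)² = (⅗ + 0)² = (⅗)² = 9/25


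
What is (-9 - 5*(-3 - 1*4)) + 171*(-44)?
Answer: -7498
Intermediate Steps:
(-9 - 5*(-3 - 1*4)) + 171*(-44) = (-9 - 5*(-3 - 4)) - 7524 = (-9 - 5*(-7)) - 7524 = (-9 + 35) - 7524 = 26 - 7524 = -7498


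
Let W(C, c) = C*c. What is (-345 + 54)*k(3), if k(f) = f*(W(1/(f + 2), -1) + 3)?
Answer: -12222/5 ≈ -2444.4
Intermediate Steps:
k(f) = f*(3 - 1/(2 + f)) (k(f) = f*(-1/(f + 2) + 3) = f*(-1/(2 + f) + 3) = f*(3 - 1/(2 + f)))
(-345 + 54)*k(3) = (-345 + 54)*(3*(5 + 3*3)/(2 + 3)) = -873*(5 + 9)/5 = -873*14/5 = -291*42/5 = -12222/5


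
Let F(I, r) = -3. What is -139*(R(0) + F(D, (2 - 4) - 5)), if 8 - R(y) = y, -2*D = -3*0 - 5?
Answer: -695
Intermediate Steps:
D = 5/2 (D = -(-3*0 - 5)/2 = -(0 - 5)/2 = -½*(-5) = 5/2 ≈ 2.5000)
R(y) = 8 - y
-139*(R(0) + F(D, (2 - 4) - 5)) = -139*((8 - 1*0) - 3) = -139*((8 + 0) - 3) = -139*(8 - 3) = -139*5 = -695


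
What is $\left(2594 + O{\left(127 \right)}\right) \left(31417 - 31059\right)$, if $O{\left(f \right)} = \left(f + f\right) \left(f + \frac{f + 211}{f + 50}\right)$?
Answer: $\frac{2239166848}{177} \approx 1.2651 \cdot 10^{7}$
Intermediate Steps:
$O{\left(f \right)} = 2 f \left(f + \frac{211 + f}{50 + f}\right)$
$\left(2594 + O{\left(127 \right)}\right) \left(31417 - 31059\right) = \left(2594 + 2 \cdot 127 \frac{1}{50 + 127} \left(211 + 127^{2} + 51 \cdot 127\right)\right) \left(31417 - 31059\right) = \left(2594 + 2 \cdot 127 \cdot \frac{1}{177} \left(211 + 16129 + 6477\right)\right) 358 = \left(2594 + 2 \cdot 127 \cdot \frac{1}{177} \cdot 22817\right) 358 = \left(2594 + \frac{5795518}{177}\right) 358 = \frac{6254656}{177} \cdot 358 = \frac{2239166848}{177}$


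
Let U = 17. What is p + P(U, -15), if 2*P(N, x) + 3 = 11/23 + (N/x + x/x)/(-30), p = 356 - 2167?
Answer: -18756877/10350 ≈ -1812.3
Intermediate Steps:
p = -1811
P(N, x) = -1763/1380 - N/(60*x) (P(N, x) = -3/2 + (11/23 + (N/x + x/x)/(-30))/2 = -3/2 + (11*(1/23) + (N/x + 1)*(-1/30))/2 = -3/2 + (11/23 + (1 + N/x)*(-1/30))/2 = -3/2 + (11/23 + (-1/30 - N/(30*x)))/2 = -3/2 + (307/690 - N/(30*x))/2 = -3/2 + (307/1380 - N/(60*x)) = -1763/1380 - N/(60*x))
p + P(U, -15) = -1811 + (-1763/1380 - 1/60*17/(-15)) = -1811 + (-1763/1380 - 1/60*17*(-1/15)) = -1811 + (-1763/1380 + 17/900) = -1811 - 13027/10350 = -18756877/10350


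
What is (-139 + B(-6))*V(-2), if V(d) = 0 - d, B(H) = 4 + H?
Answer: -282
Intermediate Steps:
V(d) = -d
(-139 + B(-6))*V(-2) = (-139 + (4 - 6))*(-1*(-2)) = (-139 - 2)*2 = -141*2 = -282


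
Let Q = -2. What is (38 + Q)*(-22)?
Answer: -792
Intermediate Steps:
(38 + Q)*(-22) = (38 - 2)*(-22) = 36*(-22) = -792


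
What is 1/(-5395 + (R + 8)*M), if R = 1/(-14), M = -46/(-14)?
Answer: -98/526157 ≈ -0.00018626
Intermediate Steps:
M = 23/7 (M = -46*(-1/14) = 23/7 ≈ 3.2857)
R = -1/14 ≈ -0.071429
1/(-5395 + (R + 8)*M) = 1/(-5395 + (-1/14 + 8)*(23/7)) = 1/(-5395 + (111/14)*(23/7)) = 1/(-5395 + 2553/98) = 1/(-526157/98) = -98/526157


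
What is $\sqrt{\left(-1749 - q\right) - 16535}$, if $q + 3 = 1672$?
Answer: $3 i \sqrt{2217} \approx 141.26 i$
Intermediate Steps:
$q = 1669$ ($q = -3 + 1672 = 1669$)
$\sqrt{\left(-1749 - q\right) - 16535} = \sqrt{\left(-1749 - 1669\right) - 16535} = \sqrt{-3418 - 16535} = \sqrt{-19953} = 3 i \sqrt{2217}$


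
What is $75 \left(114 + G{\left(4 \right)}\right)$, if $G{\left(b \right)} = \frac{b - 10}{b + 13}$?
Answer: $\frac{144900}{17} \approx 8523.5$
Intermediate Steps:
$G{\left(b \right)} = \frac{-10 + b}{13 + b}$
$75 \left(114 + G{\left(4 \right)}\right) = 75 \left(114 + \frac{-10 + 4}{13 + 4}\right) = 75 \left(114 + \frac{1}{17} \left(-6\right)\right) = 75 \left(114 - \frac{6}{17}\right) = 75 \cdot \frac{1932}{17} = \frac{144900}{17}$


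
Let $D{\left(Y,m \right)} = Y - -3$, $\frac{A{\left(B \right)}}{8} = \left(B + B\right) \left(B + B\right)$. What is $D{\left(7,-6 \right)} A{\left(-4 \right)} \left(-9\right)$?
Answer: $-46080$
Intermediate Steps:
$A{\left(B \right)} = 32 B^{2}$ ($A{\left(B \right)} = 8 \left(B + B\right) \left(B + B\right) = 8 \cdot 2 B 2 B = 8 \cdot 4 B^{2} = 32 B^{2}$)
$D{\left(Y,m \right)} = 3 + Y$ ($D{\left(Y,m \right)} = Y + 3 = 3 + Y$)
$D{\left(7,-6 \right)} A{\left(-4 \right)} \left(-9\right) = \left(3 + 7\right) 32 \left(-4\right)^{2} \left(-9\right) = 10 \cdot 32 \cdot 16 \left(-9\right) = 10 \cdot 512 \left(-9\right) = 5120 \left(-9\right) = -46080$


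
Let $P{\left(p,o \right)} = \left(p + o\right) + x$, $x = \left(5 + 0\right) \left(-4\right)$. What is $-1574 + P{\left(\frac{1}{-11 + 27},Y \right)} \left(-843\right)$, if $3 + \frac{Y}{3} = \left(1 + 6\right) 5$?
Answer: $- \frac{1051115}{16} \approx -65695.0$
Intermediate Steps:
$Y = 96$ ($Y = -9 + 3 \left(1 + 6\right) 5 = -9 + 3 \cdot 7 \cdot 5 = -9 + 3 \cdot 35 = -9 + 105 = 96$)
$x = -20$ ($x = 5 \left(-4\right) = -20$)
$P{\left(p,o \right)} = -20 + o + p$ ($P{\left(p,o \right)} = \left(p + o\right) - 20 = \left(o + p\right) - 20 = -20 + o + p$)
$-1574 + P{\left(\frac{1}{-11 + 27},Y \right)} \left(-843\right) = -1574 + \left(-20 + 96 + \frac{1}{-11 + 27}\right) \left(-843\right) = -1574 + \left(-20 + 96 + \frac{1}{16}\right) \left(-843\right) = -1574 + \frac{1217}{16} \left(-843\right) = -1574 - \frac{1025931}{16} = - \frac{1051115}{16}$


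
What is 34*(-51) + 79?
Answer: -1655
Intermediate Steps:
34*(-51) + 79 = -1734 + 79 = -1655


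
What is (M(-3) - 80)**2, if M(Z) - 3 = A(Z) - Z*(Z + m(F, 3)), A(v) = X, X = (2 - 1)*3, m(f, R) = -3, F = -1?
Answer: 8464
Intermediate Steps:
X = 3 (X = 1*3 = 3)
A(v) = 3
M(Z) = 6 - Z*(-3 + Z) (M(Z) = 3 + (3 - Z*(Z - 3)) = 3 + (3 - Z*(-3 + Z)) = 6 - Z*(-3 + Z))
(M(-3) - 80)**2 = ((6 - 1*(-3)**2 + 3*(-3)) - 80)**2 = ((6 - 1*9 - 9) - 80)**2 = ((6 - 9 - 9) - 80)**2 = (-12 - 80)**2 = (-92)**2 = 8464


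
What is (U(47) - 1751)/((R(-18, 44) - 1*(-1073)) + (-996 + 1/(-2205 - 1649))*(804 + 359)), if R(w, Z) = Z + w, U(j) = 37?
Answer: 6605756/4460038809 ≈ 0.0014811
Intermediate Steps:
(U(47) - 1751)/((R(-18, 44) - 1*(-1073)) + (-996 + 1/(-2205 - 1649))*(804 + 359)) = (37 - 1751)/(((44 - 18) - 1*(-1073)) + (-996 + 1/(-2205 - 1649))*(804 + 359)) = -1714/((26 + 1073) + (-996 + 1/(-3854))*1163) = -1714/(1099 + (-996 - 1/3854)*1163) = -1714/(1099 - 3838585/3854*1163) = -1714/(1099 - 4464274355/3854) = -1714/(-4460038809/3854) = -1714*(-3854/4460038809) = 6605756/4460038809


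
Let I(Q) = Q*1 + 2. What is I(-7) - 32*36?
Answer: -1157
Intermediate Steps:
I(Q) = 2 + Q (I(Q) = Q + 2 = 2 + Q)
I(-7) - 32*36 = (2 - 7) - 32*36 = -5 - 1152 = -1157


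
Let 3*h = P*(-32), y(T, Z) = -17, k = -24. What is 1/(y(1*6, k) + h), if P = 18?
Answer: -1/209 ≈ -0.0047847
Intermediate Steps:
h = -192 (h = (18*(-32))/3 = (⅓)*(-576) = -192)
1/(y(1*6, k) + h) = 1/(-17 - 192) = 1/(-209) = -1/209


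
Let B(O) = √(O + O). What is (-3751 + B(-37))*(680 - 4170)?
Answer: 13090990 - 3490*I*√74 ≈ 1.3091e+7 - 30022.0*I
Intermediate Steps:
B(O) = √2*√O (B(O) = √(2*O) = √2*√O)
(-3751 + B(-37))*(680 - 4170) = (-3751 + √2*√(-37))*(680 - 4170) = (-3751 + √2*(I*√37))*(-3490) = (-3751 + I*√74)*(-3490) = 13090990 - 3490*I*√74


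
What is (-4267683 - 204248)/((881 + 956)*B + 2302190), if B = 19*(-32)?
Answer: -4471931/1185294 ≈ -3.7728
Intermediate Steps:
B = -608
(-4267683 - 204248)/((881 + 956)*B + 2302190) = (-4267683 - 204248)/((881 + 956)*(-608) + 2302190) = -4471931/(1837*(-608) + 2302190) = -4471931/(-1116896 + 2302190) = -4471931/1185294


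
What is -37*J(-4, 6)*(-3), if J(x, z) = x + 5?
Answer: 111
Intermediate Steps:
J(x, z) = 5 + x
-37*J(-4, 6)*(-3) = -37*(5 - 4)*(-3) = -37*1*(-3) = -37*(-3) = 111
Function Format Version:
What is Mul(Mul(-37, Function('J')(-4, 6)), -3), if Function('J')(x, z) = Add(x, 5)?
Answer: 111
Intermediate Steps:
Function('J')(x, z) = Add(5, x)
Mul(Mul(-37, Function('J')(-4, 6)), -3) = Mul(Mul(-37, Add(5, -4)), -3) = Mul(Mul(-37, 1), -3) = Mul(-37, -3) = 111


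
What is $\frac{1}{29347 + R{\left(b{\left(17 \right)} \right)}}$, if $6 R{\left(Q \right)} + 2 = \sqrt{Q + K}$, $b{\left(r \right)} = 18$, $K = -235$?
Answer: $\frac{34080}{1000134407} - \frac{6 i \sqrt{217}}{31004166617} \approx 3.4075 \cdot 10^{-5} - 2.8508 \cdot 10^{-9} i$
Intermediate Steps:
$R{\left(Q \right)} = - \frac{1}{3} + \frac{\sqrt{-235 + Q}}{6}$ ($R{\left(Q \right)} = - \frac{1}{3} + \frac{\sqrt{Q - 235}}{6} = - \frac{1}{3} + \frac{\sqrt{-235 + Q}}{6}$)
$\frac{1}{29347 + R{\left(b{\left(17 \right)} \right)}} = \frac{1}{29347 - \left(\frac{1}{3} - \frac{\sqrt{-235 + 18}}{6}\right)} = \frac{1}{29347 - \left(\frac{1}{3} - \frac{\sqrt{-217}}{6}\right)} = \frac{1}{29347 - \left(\frac{1}{3} - \frac{i \sqrt{217}}{6}\right)} = \frac{1}{\frac{88040}{3} + \frac{i \sqrt{217}}{6}}$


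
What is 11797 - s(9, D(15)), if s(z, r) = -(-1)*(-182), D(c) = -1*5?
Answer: 11979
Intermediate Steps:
D(c) = -5
s(z, r) = -182 (s(z, r) = -1*182 = -182)
11797 - s(9, D(15)) = 11797 - 1*(-182) = 11797 + 182 = 11979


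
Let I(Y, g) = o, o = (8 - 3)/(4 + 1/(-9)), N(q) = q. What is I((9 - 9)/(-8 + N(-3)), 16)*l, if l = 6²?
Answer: 324/7 ≈ 46.286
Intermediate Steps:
o = 9/7 (o = 5/(4 - ⅑) = 5/(35/9) = 5*(9/35) = 9/7 ≈ 1.2857)
I(Y, g) = 9/7
l = 36
I((9 - 9)/(-8 + N(-3)), 16)*l = (9/7)*36 = 324/7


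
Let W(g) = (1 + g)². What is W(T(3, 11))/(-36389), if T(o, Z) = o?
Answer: -16/36389 ≈ -0.00043969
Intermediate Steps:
W(T(3, 11))/(-36389) = (1 + 3)²/(-36389) = 4²*(-1/36389) = 16*(-1/36389) = -16/36389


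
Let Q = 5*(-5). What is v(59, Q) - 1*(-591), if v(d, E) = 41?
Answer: 632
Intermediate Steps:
Q = -25
v(59, Q) - 1*(-591) = 41 - 1*(-591) = 41 + 591 = 632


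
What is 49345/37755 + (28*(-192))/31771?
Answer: 272953823/239902821 ≈ 1.1378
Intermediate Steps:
49345/37755 + (28*(-192))/31771 = 49345*(1/37755) - 5376*1/31771 = 9869/7551 - 5376/31771 = 272953823/239902821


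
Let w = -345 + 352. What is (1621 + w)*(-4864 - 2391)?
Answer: -11811140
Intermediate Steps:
w = 7
(1621 + w)*(-4864 - 2391) = (1621 + 7)*(-4864 - 2391) = 1628*(-7255) = -11811140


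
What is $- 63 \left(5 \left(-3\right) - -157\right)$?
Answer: $-8946$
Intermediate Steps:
$- 63 \left(5 \left(-3\right) - -157\right) = - 63 \left(-15 + 157\right) = \left(-63\right) 142 = -8946$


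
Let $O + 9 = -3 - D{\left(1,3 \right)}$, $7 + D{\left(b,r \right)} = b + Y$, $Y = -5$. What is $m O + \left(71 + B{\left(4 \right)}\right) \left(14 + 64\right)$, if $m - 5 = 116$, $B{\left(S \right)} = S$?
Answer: $5729$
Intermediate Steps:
$D{\left(b,r \right)} = -12 + b$ ($D{\left(b,r \right)} = -7 + \left(b - 5\right) = -7 + \left(-5 + b\right) = -12 + b$)
$m = 121$ ($m = 5 + 116 = 121$)
$O = -1$ ($O = -9 - -8 = -9 + \left(-3 + 11\right) = -9 + 8 = -1$)
$m O + \left(71 + B{\left(4 \right)}\right) \left(14 + 64\right) = 121 \left(-1\right) + \left(71 + 4\right) \left(14 + 64\right) = -121 + 75 \cdot 78 = -121 + 5850 = 5729$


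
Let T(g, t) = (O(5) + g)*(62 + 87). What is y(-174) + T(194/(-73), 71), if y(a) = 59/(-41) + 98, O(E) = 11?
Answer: 4009388/2993 ≈ 1339.6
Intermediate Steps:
T(g, t) = 1639 + 149*g (T(g, t) = (11 + g)*(62 + 87) = (11 + g)*149 = 1639 + 149*g)
y(a) = 3959/41 (y(a) = 59*(-1/41) + 98 = -59/41 + 98 = 3959/41)
y(-174) + T(194/(-73), 71) = 3959/41 + (1639 + 149*(194/(-73))) = 3959/41 + (1639 + 149*(194*(-1/73))) = 3959/41 + (1639 + 149*(-194/73)) = 3959/41 + (1639 - 28906/73) = 3959/41 + 90741/73 = 4009388/2993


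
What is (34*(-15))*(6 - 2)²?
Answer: -8160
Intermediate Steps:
(34*(-15))*(6 - 2)² = -510*4² = -510*16 = -8160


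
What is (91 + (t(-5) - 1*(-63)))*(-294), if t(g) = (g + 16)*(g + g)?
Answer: -12936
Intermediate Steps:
t(g) = 2*g*(16 + g) (t(g) = (16 + g)*(2*g) = 2*g*(16 + g))
(91 + (t(-5) - 1*(-63)))*(-294) = (91 + (2*(-5)*(16 - 5) - 1*(-63)))*(-294) = (91 + (2*(-5)*11 + 63))*(-294) = (91 + (-110 + 63))*(-294) = (91 - 47)*(-294) = 44*(-294) = -12936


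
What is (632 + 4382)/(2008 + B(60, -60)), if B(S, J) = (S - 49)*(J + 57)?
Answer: 5014/1975 ≈ 2.5387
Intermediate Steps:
B(S, J) = (-49 + S)*(57 + J)
(632 + 4382)/(2008 + B(60, -60)) = (632 + 4382)/(2008 + (-2793 - 49*(-60) + 57*60 - 60*60)) = 5014/(2008 + (-2793 + 2940 + 3420 - 3600)) = 5014/(2008 - 33) = 5014/1975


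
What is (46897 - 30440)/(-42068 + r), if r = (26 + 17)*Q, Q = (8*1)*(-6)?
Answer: -16457/44132 ≈ -0.37290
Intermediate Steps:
Q = -48 (Q = 8*(-6) = -48)
r = -2064 (r = (26 + 17)*(-48) = 43*(-48) = -2064)
(46897 - 30440)/(-42068 + r) = (46897 - 30440)/(-42068 - 2064) = 16457/(-44132) = 16457*(-1/44132) = -16457/44132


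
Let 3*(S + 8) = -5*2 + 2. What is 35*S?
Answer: -1120/3 ≈ -373.33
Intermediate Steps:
S = -32/3 (S = -8 + (-5*2 + 2)/3 = -8 + (-10 + 2)/3 = -8 + (⅓)*(-8) = -8 - 8/3 = -32/3 ≈ -10.667)
35*S = 35*(-32/3) = -1120/3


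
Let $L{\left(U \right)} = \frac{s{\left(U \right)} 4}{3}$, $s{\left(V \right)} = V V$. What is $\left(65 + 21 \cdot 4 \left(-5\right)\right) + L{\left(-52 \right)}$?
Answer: $\frac{9751}{3} \approx 3250.3$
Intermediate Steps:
$s{\left(V \right)} = V^{2}$
$L{\left(U \right)} = \frac{4 U^{2}}{3}$ ($L{\left(U \right)} = \frac{U^{2} \cdot 4}{3} = 4 U^{2} \cdot \frac{1}{3} = \frac{4 U^{2}}{3}$)
$\left(65 + 21 \cdot 4 \left(-5\right)\right) + L{\left(-52 \right)} = \left(65 + 21 \cdot 4 \left(-5\right)\right) + \frac{4 \left(-52\right)^{2}}{3} = \left(65 + 21 \left(-20\right)\right) + \frac{4}{3} \cdot 2704 = \left(65 - 420\right) + \frac{10816}{3} = -355 + \frac{10816}{3} = \frac{9751}{3}$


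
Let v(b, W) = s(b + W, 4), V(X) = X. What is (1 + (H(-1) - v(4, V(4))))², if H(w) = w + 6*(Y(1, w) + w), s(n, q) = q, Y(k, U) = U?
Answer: 256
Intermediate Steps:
v(b, W) = 4
H(w) = 13*w (H(w) = w + 6*(w + w) = w + 6*(2*w) = w + 12*w = 13*w)
(1 + (H(-1) - v(4, V(4))))² = (1 + (13*(-1) - 1*4))² = (1 + (-13 - 4))² = (1 - 17)² = (-16)² = 256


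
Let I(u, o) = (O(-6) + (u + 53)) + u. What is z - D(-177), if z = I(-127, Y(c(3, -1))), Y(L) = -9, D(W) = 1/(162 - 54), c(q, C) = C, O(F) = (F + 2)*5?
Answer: -23869/108 ≈ -221.01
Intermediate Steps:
O(F) = 10 + 5*F (O(F) = (2 + F)*5 = 10 + 5*F)
D(W) = 1/108
I(u, o) = 33 + 2*u (I(u, o) = ((10 + 5*(-6)) + (u + 53)) + u = ((10 - 30) + (53 + u)) + u = (-20 + (53 + u)) + u = (33 + u) + u = 33 + 2*u)
z = -221 (z = 33 + 2*(-127) = 33 - 254 = -221)
z - D(-177) = -221 - 1*1/108 = -221 - 1/108 = -23869/108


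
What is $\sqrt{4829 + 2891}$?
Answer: $2 \sqrt{1930} \approx 87.864$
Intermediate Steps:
$\sqrt{4829 + 2891} = \sqrt{7720} = 2 \sqrt{1930}$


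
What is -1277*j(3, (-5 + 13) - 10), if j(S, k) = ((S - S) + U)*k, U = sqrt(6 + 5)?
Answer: 2554*sqrt(11) ≈ 8470.7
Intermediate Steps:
U = sqrt(11) ≈ 3.3166
j(S, k) = k*sqrt(11) (j(S, k) = ((S - S) + sqrt(11))*k = (0 + sqrt(11))*k = sqrt(11)*k = k*sqrt(11))
-1277*j(3, (-5 + 13) - 10) = -1277*((-5 + 13) - 10)*sqrt(11) = -1277*(8 - 10)*sqrt(11) = -(-2554)*sqrt(11) = 2554*sqrt(11)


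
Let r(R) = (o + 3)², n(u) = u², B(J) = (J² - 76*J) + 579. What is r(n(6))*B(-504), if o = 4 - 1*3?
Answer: 4686384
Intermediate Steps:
B(J) = 579 + J² - 76*J
o = 1 (o = 4 - 3 = 1)
r(R) = 16 (r(R) = (1 + 3)² = 4² = 16)
r(n(6))*B(-504) = 16*(579 + (-504)² - 76*(-504)) = 16*(579 + 254016 + 38304) = 16*292899 = 4686384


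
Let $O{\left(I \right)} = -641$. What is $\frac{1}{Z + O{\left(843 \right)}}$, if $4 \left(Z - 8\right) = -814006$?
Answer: $- \frac{2}{408269} \approx -4.8987 \cdot 10^{-6}$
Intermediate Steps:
$Z = - \frac{406987}{2}$ ($Z = 8 + \frac{1}{4} \left(-814006\right) = 8 - \frac{407003}{2} = - \frac{406987}{2} \approx -2.0349 \cdot 10^{5}$)
$\frac{1}{Z + O{\left(843 \right)}} = \frac{1}{- \frac{406987}{2} - 641} = \frac{1}{- \frac{408269}{2}} = - \frac{2}{408269}$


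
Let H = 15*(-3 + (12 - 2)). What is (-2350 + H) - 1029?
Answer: -3274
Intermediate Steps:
H = 105 (H = 15*(-3 + 10) = 15*7 = 105)
(-2350 + H) - 1029 = (-2350 + 105) - 1029 = -2245 - 1029 = -3274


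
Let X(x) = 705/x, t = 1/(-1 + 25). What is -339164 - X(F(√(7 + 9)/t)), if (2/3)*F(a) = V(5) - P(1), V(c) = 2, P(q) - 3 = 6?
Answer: -2373678/7 ≈ -3.3910e+5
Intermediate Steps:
P(q) = 9 (P(q) = 3 + 6 = 9)
t = 1/24 ≈ 0.041667
F(a) = -21/2 (F(a) = 3*(2 - 1*9)/2 = 3*(2 - 9)/2 = (3/2)*(-7) = -21/2)
-339164 - X(F(√(7 + 9)/t)) = -339164 - 705/(-21/2) = -339164 - 705*(-2)/21 = -339164 - 1*(-470/7) = -339164 + 470/7 = -2373678/7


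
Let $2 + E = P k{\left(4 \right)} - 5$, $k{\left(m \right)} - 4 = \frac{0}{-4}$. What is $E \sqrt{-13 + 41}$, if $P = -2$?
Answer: $- 30 \sqrt{7} \approx -79.373$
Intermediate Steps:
$k{\left(m \right)} = 4$ ($k{\left(m \right)} = 4 + \frac{0}{-4} = 4 + 0 \left(- \frac{1}{4}\right) = 4 + 0 = 4$)
$E = -15$ ($E = -2 - 13 = -15$)
$E \sqrt{-13 + 41} = - 15 \sqrt{-13 + 41} = - 15 \sqrt{28} = - 15 \cdot 2 \sqrt{7} = - 30 \sqrt{7}$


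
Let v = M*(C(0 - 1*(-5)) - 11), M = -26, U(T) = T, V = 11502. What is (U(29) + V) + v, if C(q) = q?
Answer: 11687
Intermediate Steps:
v = 156 (v = -26*((0 - 1*(-5)) - 11) = -26*((0 + 5) - 11) = -26*(5 - 11) = -26*(-6) = 156)
(U(29) + V) + v = (29 + 11502) + 156 = 11531 + 156 = 11687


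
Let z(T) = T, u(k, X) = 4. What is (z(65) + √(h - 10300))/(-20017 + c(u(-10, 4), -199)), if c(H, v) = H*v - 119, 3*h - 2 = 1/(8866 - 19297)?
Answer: -65/20932 - I*√1120626804603/218341692 ≈ -0.0031053 - 0.0048483*I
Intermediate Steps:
h = 20861/31293 (h = ⅔ + 1/(3*(8866 - 19297)) = ⅔ + (⅓)/(-10431) = ⅔ + (⅓)*(-1/10431) = ⅔ - 1/31293 = 20861/31293 ≈ 0.66663)
c(H, v) = -119 + H*v
(z(65) + √(h - 10300))/(-20017 + c(u(-10, 4), -199)) = (65 + √(20861/31293 - 10300))/(-20017 + (-119 + 4*(-199))) = (65 + √(-322297039/31293))/(-20017 + (-119 - 796)) = (65 + I*√1120626804603/10431)/(-20017 - 915) = (65 + I*√1120626804603/10431)/(-20932) = (65 + I*√1120626804603/10431)*(-1/20932) = -65/20932 - I*√1120626804603/218341692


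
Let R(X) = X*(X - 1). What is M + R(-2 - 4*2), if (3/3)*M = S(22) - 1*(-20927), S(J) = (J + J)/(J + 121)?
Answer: 273485/13 ≈ 21037.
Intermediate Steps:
S(J) = 2*J/(121 + J) (S(J) = (2*J)/(121 + J) = 2*J/(121 + J))
R(X) = X*(-1 + X)
M = 272055/13 (M = 2*22/(121 + 22) - 1*(-20927) = 2*22/143 + 20927 = 2*22*(1/143) + 20927 = 4/13 + 20927 = 272055/13 ≈ 20927.)
M + R(-2 - 4*2) = 272055/13 + (-2 - 4*2)*(-1 + (-2 - 4*2)) = 272055/13 + (-2 - 8)*(-1 + (-2 - 8)) = 272055/13 - 10*(-1 - 10) = 272055/13 - 10*(-11) = 272055/13 + 110 = 273485/13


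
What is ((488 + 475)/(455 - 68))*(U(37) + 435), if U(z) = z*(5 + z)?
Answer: 212823/43 ≈ 4949.4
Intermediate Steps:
((488 + 475)/(455 - 68))*(U(37) + 435) = ((488 + 475)/(455 - 68))*(37*(5 + 37) + 435) = (963/387)*(37*42 + 435) = (963*(1/387))*(1554 + 435) = (107/43)*1989 = 212823/43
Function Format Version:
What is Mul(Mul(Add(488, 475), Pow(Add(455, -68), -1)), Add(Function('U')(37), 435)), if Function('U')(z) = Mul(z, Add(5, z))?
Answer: Rational(212823, 43) ≈ 4949.4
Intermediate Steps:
Mul(Mul(Add(488, 475), Pow(Add(455, -68), -1)), Add(Function('U')(37), 435)) = Mul(Mul(Add(488, 475), Pow(Add(455, -68), -1)), Add(Mul(37, Add(5, 37)), 435)) = Mul(Mul(963, Pow(387, -1)), Add(Mul(37, 42), 435)) = Mul(Mul(963, Rational(1, 387)), Add(1554, 435)) = Mul(Rational(107, 43), 1989) = Rational(212823, 43)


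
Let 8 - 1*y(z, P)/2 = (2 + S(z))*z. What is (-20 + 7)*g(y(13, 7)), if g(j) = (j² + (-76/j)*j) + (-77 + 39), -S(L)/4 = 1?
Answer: -58630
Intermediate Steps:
S(L) = -4 (S(L) = -4*1 = -4)
y(z, P) = 16 + 4*z (y(z, P) = 16 - 2*(2 - 4)*z = 16 - (-4)*z = 16 + 4*z)
g(j) = -114 + j² (g(j) = (j² - 76) - 38 = (-76 + j²) - 38 = -114 + j²)
(-20 + 7)*g(y(13, 7)) = (-20 + 7)*(-114 + (16 + 4*13)²) = -13*(-114 + (16 + 52)²) = -13*(-114 + 68²) = -13*(-114 + 4624) = -13*4510 = -58630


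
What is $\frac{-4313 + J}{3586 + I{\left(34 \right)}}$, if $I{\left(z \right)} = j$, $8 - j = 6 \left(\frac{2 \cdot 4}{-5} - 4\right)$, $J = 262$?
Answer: $- \frac{20255}{18138} \approx -1.1167$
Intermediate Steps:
$j = \frac{208}{5}$ ($j = 8 - 6 \left(\frac{2 \cdot 4}{-5} - 4\right) = 8 - 6 \left(8 \left(- \frac{1}{5}\right) - 4\right) = 8 - 6 \left(- \frac{8}{5} - 4\right) = 8 - 6 \left(- \frac{28}{5}\right) = 8 - - \frac{168}{5} = 8 + \frac{168}{5} = \frac{208}{5} \approx 41.6$)
$I{\left(z \right)} = \frac{208}{5}$
$\frac{-4313 + J}{3586 + I{\left(34 \right)}} = \frac{-4313 + 262}{3586 + \frac{208}{5}} = - \frac{4051}{\frac{18138}{5}} = \left(-4051\right) \frac{5}{18138} = - \frac{20255}{18138}$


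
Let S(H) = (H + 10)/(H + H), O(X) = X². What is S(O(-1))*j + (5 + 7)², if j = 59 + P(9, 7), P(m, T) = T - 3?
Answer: 981/2 ≈ 490.50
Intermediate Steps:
P(m, T) = -3 + T
S(H) = (10 + H)/(2*H) (S(H) = (10 + H)/((2*H)) = (10 + H)*(1/(2*H)) = (10 + H)/(2*H))
j = 63 (j = 59 + (-3 + 7) = 59 + 4 = 63)
S(O(-1))*j + (5 + 7)² = ((10 + (-1)²)/(2*((-1)²)))*63 + (5 + 7)² = ((½)*(10 + 1)/1)*63 + 12² = ((½)*1*11)*63 + 144 = (11/2)*63 + 144 = 693/2 + 144 = 981/2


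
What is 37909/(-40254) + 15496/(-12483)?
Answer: -365664677/167496894 ≈ -2.1831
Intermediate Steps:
37909/(-40254) + 15496/(-12483) = 37909*(-1/40254) + 15496*(-1/12483) = -37909/40254 - 15496/12483 = -365664677/167496894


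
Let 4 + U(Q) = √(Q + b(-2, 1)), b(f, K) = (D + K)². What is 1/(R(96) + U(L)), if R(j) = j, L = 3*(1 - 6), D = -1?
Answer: 92/8479 - I*√15/8479 ≈ 0.01085 - 0.00045677*I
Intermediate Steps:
b(f, K) = (-1 + K)²
L = -15 (L = 3*(-5) = -15)
U(Q) = -4 + √Q (U(Q) = -4 + √(Q + (-1 + 1)²) = -4 + √(Q + 0²) = -4 + √(Q + 0) = -4 + √Q)
1/(R(96) + U(L)) = 1/(96 + (-4 + √(-15))) = 1/(96 + (-4 + I*√15)) = 1/(92 + I*√15)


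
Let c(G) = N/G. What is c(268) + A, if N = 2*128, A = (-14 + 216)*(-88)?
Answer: -1190928/67 ≈ -17775.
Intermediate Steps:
A = -17776 (A = 202*(-88) = -17776)
N = 256
c(G) = 256/G
c(268) + A = 256/268 - 17776 = 256*(1/268) - 17776 = 64/67 - 17776 = -1190928/67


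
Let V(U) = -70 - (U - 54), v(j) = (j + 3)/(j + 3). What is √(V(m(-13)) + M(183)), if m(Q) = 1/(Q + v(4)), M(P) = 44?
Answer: √1011/6 ≈ 5.2994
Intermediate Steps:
v(j) = 1 (v(j) = (3 + j)/(3 + j) = 1)
m(Q) = 1/(1 + Q) (m(Q) = 1/(Q + 1) = 1/(1 + Q))
V(U) = -16 - U (V(U) = -70 - (-54 + U) = -70 + (54 - U) = -16 - U)
√(V(m(-13)) + M(183)) = √((-16 - 1/(1 - 13)) + 44) = √((-16 - 1/(-12)) + 44) = √((-16 - 1*(-1/12)) + 44) = √((-16 + 1/12) + 44) = √(-191/12 + 44) = √(337/12) = √1011/6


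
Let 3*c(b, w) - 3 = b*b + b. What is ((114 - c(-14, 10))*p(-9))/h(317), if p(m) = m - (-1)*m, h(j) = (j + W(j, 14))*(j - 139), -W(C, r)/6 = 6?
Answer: -471/25009 ≈ -0.018833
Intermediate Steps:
W(C, r) = -36 (W(C, r) = -6*6 = -36)
c(b, w) = 1 + b/3 + b²/3 (c(b, w) = 1 + (b*b + b)/3 = 1 + (b² + b)/3 = 1 + (b + b²)/3 = 1 + (b/3 + b²/3) = 1 + b/3 + b²/3)
h(j) = (-139 + j)*(-36 + j) (h(j) = (j - 36)*(j - 139) = (-36 + j)*(-139 + j) = (-139 + j)*(-36 + j))
p(m) = 2*m (p(m) = m + m = 2*m)
((114 - c(-14, 10))*p(-9))/h(317) = ((114 - (1 + (⅓)*(-14) + (⅓)*(-14)²))*(2*(-9)))/(5004 + 317² - 175*317) = ((114 - (1 - 14/3 + (⅓)*196))*(-18))/(5004 + 100489 - 55475) = ((114 - (1 - 14/3 + 196/3))*(-18))/50018 = ((114 - 1*185/3)*(-18))*(1/50018) = ((114 - 185/3)*(-18))*(1/50018) = ((157/3)*(-18))*(1/50018) = -942*1/50018 = -471/25009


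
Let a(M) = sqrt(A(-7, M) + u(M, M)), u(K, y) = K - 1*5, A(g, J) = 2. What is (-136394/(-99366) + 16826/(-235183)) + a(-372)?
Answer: 15202808893/11684596989 + 5*I*sqrt(15) ≈ 1.3011 + 19.365*I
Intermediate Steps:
u(K, y) = -5 + K (u(K, y) = K - 5 = -5 + K)
a(M) = sqrt(-3 + M) (a(M) = sqrt(2 + (-5 + M)) = sqrt(-3 + M))
(-136394/(-99366) + 16826/(-235183)) + a(-372) = (-136394/(-99366) + 16826/(-235183)) + sqrt(-3 - 372) = (-136394*(-1/99366) + 16826*(-1/235183)) + sqrt(-375) = (68197/49683 - 16826/235183) + 5*I*sqrt(15) = 15202808893/11684596989 + 5*I*sqrt(15)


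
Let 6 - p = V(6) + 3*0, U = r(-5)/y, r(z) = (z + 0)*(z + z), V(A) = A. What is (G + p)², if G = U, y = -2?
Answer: 625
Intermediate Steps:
r(z) = 2*z² (r(z) = z*(2*z) = 2*z²)
U = -25 (U = (2*(-5)²)/(-2) = (2*25)*(-½) = 50*(-½) = -25)
G = -25
p = 0 (p = 6 - (6 + 3*0) = 6 - (6 + 0) = 6 - 1*6 = 6 - 6 = 0)
(G + p)² = (-25 + 0)² = (-25)² = 625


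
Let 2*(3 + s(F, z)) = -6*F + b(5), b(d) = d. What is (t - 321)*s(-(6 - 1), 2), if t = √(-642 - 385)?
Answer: -9309/2 + 29*I*√1027/2 ≈ -4654.5 + 464.68*I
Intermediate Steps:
t = I*√1027 (t = √(-1027) = I*√1027 ≈ 32.047*I)
s(F, z) = -½ - 3*F (s(F, z) = -3 + (-6*F + 5)/2 = -3 + (5 - 6*F)/2 = -3 + (5/2 - 3*F) = -½ - 3*F)
(t - 321)*s(-(6 - 1), 2) = (I*√1027 - 321)*(-½ - (-3)*(6 - 1)) = (-321 + I*√1027)*(-½ - (-3)*5) = (-321 + I*√1027)*(-½ - 3*(-5)) = (-321 + I*√1027)*(-½ + 15) = (-321 + I*√1027)*(29/2) = -9309/2 + 29*I*√1027/2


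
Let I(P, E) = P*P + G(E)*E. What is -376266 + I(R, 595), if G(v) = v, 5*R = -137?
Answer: -537256/25 ≈ -21490.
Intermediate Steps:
R = -137/5 (R = (⅕)*(-137) = -137/5 ≈ -27.400)
I(P, E) = E² + P² (I(P, E) = P*P + E*E = P² + E² = E² + P²)
-376266 + I(R, 595) = -376266 + (595² + (-137/5)²) = -376266 + (354025 + 18769/25) = -376266 + 8869394/25 = -537256/25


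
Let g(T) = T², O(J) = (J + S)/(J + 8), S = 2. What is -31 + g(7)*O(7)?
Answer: -8/5 ≈ -1.6000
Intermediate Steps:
O(J) = (2 + J)/(8 + J) (O(J) = (J + 2)/(J + 8) = (2 + J)/(8 + J))
-31 + g(7)*O(7) = -31 + 7²*((2 + 7)/(8 + 7)) = -31 + 49*(9/15) = -31 + 49*((1/15)*9) = -31 + 49*(⅗) = -31 + 147/5 = -8/5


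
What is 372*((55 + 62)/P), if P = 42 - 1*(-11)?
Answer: 43524/53 ≈ 821.21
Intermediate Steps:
P = 53 (P = 42 + 11 = 53)
372*((55 + 62)/P) = 372*((55 + 62)/53) = 372*(117*(1/53)) = 372*(117/53) = 43524/53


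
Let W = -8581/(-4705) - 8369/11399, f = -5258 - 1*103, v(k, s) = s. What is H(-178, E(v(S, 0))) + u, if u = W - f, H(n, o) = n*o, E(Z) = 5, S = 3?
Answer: 239848429619/53632295 ≈ 4472.1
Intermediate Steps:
f = -5361 (f = -5258 - 103 = -5361)
W = 58438674/53632295 (W = -8581*(-1/4705) - 8369*1/11399 = 8581/4705 - 8369/11399 = 58438674/53632295 ≈ 1.0896)
u = 287581172169/53632295 (u = 58438674/53632295 - 1*(-5361) = 58438674/53632295 + 5361 = 287581172169/53632295 ≈ 5362.1)
H(-178, E(v(S, 0))) + u = -178*5 + 287581172169/53632295 = -890 + 287581172169/53632295 = 239848429619/53632295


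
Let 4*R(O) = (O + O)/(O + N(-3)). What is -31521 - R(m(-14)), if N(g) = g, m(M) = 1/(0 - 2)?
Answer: -441295/14 ≈ -31521.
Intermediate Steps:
m(M) = -½ (m(M) = 1/(-2) = -½)
R(O) = O/(2*(-3 + O)) (R(O) = ((O + O)/(O - 3))/4 = ((2*O)/(-3 + O))/4 = (2*O/(-3 + O))/4 = O/(2*(-3 + O)))
-31521 - R(m(-14)) = -31521 - (-1)/(2*2*(-3 - ½)) = -31521 - (-1)/(2*2*(-7/2)) = -31521 - (-1)*(-2)/(2*2*7) = -31521 - 1*1/14 = -31521 - 1/14 = -441295/14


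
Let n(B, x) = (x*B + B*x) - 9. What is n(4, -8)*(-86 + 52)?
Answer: 2482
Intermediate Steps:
n(B, x) = -9 + 2*B*x (n(B, x) = (B*x + B*x) - 9 = 2*B*x - 9 = -9 + 2*B*x)
n(4, -8)*(-86 + 52) = (-9 + 2*4*(-8))*(-86 + 52) = (-9 - 64)*(-34) = -73*(-34) = 2482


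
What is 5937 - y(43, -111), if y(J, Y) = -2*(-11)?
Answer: 5915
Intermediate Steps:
y(J, Y) = 22
5937 - y(43, -111) = 5937 - 1*22 = 5937 - 22 = 5915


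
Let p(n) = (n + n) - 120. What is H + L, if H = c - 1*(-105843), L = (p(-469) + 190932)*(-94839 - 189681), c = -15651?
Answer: -54022860288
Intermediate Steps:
p(n) = -120 + 2*n (p(n) = 2*n - 120 = -120 + 2*n)
L = -54022950480 (L = ((-120 + 2*(-469)) + 190932)*(-94839 - 189681) = ((-120 - 938) + 190932)*(-284520) = (-1058 + 190932)*(-284520) = 189874*(-284520) = -54022950480)
H = 90192 (H = -15651 - 1*(-105843) = -15651 + 105843 = 90192)
H + L = 90192 - 54022950480 = -54022860288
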